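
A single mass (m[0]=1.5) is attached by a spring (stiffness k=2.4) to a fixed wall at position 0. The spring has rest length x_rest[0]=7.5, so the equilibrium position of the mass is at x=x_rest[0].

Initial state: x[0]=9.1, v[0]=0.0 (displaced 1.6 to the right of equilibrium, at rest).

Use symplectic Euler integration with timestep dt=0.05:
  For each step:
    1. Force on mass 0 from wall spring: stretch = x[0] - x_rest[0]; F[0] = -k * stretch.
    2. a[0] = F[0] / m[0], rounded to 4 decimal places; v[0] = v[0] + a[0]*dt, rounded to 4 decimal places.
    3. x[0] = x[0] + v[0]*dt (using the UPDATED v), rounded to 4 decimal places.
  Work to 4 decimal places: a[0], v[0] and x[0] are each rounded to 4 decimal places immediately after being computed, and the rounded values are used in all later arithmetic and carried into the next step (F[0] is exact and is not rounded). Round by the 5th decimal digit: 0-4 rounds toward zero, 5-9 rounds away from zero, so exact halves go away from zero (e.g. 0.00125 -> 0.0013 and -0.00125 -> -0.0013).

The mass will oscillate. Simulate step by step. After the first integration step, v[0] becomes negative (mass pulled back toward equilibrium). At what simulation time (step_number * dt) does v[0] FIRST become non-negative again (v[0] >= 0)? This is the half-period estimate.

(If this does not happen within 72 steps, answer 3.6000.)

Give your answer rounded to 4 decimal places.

Step 0: x=[9.1000] v=[0.0000]
Step 1: x=[9.0936] v=[-0.1280]
Step 2: x=[9.0808] v=[-0.2555]
Step 3: x=[9.0617] v=[-0.3820]
Step 4: x=[9.0364] v=[-0.5069]
Step 5: x=[9.0049] v=[-0.6298]
Step 6: x=[8.9674] v=[-0.7502]
Step 7: x=[8.9240] v=[-0.8676]
Step 8: x=[8.8749] v=[-0.9815]
Step 9: x=[8.8203] v=[-1.0915]
Step 10: x=[8.7604] v=[-1.1971]
Step 11: x=[8.6955] v=[-1.2979]
Step 12: x=[8.6258] v=[-1.3935]
Step 13: x=[8.5516] v=[-1.4836]
Step 14: x=[8.4732] v=[-1.5677]
Step 15: x=[8.3909] v=[-1.6456]
Step 16: x=[8.3051] v=[-1.7169]
Step 17: x=[8.2160] v=[-1.7813]
Step 18: x=[8.1241] v=[-1.8386]
Step 19: x=[8.0297] v=[-1.8885]
Step 20: x=[7.9332] v=[-1.9309]
Step 21: x=[7.8349] v=[-1.9656]
Step 22: x=[7.7353] v=[-1.9924]
Step 23: x=[7.6347] v=[-2.0112]
Step 24: x=[7.5336] v=[-2.0220]
Step 25: x=[7.4324] v=[-2.0247]
Step 26: x=[7.3314] v=[-2.0193]
Step 27: x=[7.2311] v=[-2.0058]
Step 28: x=[7.1319] v=[-1.9843]
Step 29: x=[7.0342] v=[-1.9549]
Step 30: x=[6.9383] v=[-1.9176]
Step 31: x=[6.8447] v=[-1.8727]
Step 32: x=[6.7537] v=[-1.8203]
Step 33: x=[6.6657] v=[-1.7606]
Step 34: x=[6.5810] v=[-1.6939]
Step 35: x=[6.5000] v=[-1.6204]
Step 36: x=[6.4230] v=[-1.5404]
Step 37: x=[6.3503] v=[-1.4542]
Step 38: x=[6.2822] v=[-1.3622]
Step 39: x=[6.2190] v=[-1.2648]
Step 40: x=[6.1609] v=[-1.1623]
Step 41: x=[6.1081] v=[-1.0552]
Step 42: x=[6.0609] v=[-0.9439]
Step 43: x=[6.0195] v=[-0.8288]
Step 44: x=[5.9840] v=[-0.7104]
Step 45: x=[5.9545] v=[-0.5891]
Step 46: x=[5.9312] v=[-0.4655]
Step 47: x=[5.9142] v=[-0.3400]
Step 48: x=[5.9035] v=[-0.2131]
Step 49: x=[5.8992] v=[-0.0854]
Step 50: x=[5.9013] v=[0.0427]
First v>=0 after going negative at step 50, time=2.5000

Answer: 2.5000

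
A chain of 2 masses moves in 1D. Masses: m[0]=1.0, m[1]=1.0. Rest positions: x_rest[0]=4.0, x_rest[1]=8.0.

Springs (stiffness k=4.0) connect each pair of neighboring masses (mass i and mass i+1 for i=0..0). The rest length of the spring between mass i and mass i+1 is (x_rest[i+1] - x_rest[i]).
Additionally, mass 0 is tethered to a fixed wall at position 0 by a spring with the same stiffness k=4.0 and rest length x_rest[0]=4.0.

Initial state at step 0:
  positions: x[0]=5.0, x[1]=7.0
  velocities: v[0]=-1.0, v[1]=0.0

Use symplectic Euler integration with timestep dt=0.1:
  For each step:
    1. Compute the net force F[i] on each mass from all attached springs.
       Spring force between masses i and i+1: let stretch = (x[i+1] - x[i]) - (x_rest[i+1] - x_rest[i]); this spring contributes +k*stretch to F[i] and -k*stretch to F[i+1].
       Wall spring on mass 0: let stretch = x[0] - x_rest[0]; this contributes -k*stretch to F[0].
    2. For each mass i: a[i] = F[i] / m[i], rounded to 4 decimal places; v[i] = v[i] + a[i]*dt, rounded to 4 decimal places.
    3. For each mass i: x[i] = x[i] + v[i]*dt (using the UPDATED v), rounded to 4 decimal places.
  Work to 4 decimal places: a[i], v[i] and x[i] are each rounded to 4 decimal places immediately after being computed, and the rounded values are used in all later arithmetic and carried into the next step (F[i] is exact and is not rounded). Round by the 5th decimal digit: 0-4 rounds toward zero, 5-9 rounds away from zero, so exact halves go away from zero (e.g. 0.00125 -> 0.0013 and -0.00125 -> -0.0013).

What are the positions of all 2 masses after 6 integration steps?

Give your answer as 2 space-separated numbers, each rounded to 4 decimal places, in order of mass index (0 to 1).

Step 0: x=[5.0000 7.0000] v=[-1.0000 0.0000]
Step 1: x=[4.7800 7.0800] v=[-2.2000 0.8000]
Step 2: x=[4.4608 7.2280] v=[-3.1920 1.4800]
Step 3: x=[4.0739 7.4253] v=[-3.8694 1.9731]
Step 4: x=[3.6581 7.6486] v=[-4.1584 2.2325]
Step 5: x=[3.2556 7.8722] v=[-4.0254 2.2363]
Step 6: x=[2.9075 8.0712] v=[-3.4810 1.9897]

Answer: 2.9075 8.0712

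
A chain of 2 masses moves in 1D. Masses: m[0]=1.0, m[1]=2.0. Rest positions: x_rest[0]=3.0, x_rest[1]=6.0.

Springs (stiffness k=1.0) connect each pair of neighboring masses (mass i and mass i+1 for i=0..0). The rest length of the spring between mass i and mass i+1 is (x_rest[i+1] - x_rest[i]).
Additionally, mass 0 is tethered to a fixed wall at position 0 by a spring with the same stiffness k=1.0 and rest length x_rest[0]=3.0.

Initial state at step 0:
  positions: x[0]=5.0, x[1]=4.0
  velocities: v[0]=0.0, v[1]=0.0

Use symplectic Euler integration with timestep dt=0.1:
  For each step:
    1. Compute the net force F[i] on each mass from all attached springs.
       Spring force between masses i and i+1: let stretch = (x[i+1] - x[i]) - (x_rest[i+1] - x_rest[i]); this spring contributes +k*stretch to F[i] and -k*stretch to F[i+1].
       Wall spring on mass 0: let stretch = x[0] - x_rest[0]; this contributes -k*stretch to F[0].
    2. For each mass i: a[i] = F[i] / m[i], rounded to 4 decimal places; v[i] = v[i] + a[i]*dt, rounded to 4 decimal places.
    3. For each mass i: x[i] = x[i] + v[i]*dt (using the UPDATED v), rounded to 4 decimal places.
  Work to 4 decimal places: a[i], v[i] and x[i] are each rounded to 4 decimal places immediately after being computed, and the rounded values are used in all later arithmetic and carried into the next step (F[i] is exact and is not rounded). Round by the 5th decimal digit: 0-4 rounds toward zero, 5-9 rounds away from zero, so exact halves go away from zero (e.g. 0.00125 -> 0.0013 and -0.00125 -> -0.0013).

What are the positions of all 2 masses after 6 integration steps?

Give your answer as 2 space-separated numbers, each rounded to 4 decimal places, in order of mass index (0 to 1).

Step 0: x=[5.0000 4.0000] v=[0.0000 0.0000]
Step 1: x=[4.9400 4.0200] v=[-0.6000 0.2000]
Step 2: x=[4.8214 4.0596] v=[-1.1860 0.3960]
Step 3: x=[4.6470 4.1180] v=[-1.7443 0.5841]
Step 4: x=[4.4208 4.1941] v=[-2.2619 0.7606]
Step 5: x=[4.1481 4.2863] v=[-2.7267 0.9219]
Step 6: x=[3.8353 4.3928] v=[-3.1277 1.0650]

Answer: 3.8353 4.3928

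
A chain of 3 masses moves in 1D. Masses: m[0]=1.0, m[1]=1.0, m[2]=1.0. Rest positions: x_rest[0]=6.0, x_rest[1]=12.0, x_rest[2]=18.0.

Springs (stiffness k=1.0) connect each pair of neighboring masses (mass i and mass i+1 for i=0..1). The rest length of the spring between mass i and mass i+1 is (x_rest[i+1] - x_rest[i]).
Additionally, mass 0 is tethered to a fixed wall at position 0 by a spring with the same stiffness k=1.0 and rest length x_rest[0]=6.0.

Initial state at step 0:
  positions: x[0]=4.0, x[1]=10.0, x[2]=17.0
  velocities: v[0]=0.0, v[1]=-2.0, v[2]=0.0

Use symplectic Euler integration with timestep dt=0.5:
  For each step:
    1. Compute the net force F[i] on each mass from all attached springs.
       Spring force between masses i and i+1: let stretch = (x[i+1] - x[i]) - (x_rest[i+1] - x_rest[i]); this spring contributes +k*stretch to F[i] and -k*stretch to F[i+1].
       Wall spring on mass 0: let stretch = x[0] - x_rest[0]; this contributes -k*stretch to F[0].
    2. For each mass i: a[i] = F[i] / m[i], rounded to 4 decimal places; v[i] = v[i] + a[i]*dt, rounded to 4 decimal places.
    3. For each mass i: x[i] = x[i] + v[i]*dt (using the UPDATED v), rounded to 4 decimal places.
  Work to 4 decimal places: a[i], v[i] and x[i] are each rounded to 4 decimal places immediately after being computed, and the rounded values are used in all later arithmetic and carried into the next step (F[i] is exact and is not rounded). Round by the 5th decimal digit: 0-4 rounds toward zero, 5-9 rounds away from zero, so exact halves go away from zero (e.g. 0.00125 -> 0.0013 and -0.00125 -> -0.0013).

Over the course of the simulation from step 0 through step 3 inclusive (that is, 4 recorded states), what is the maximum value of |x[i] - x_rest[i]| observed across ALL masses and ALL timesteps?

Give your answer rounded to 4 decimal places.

Answer: 2.8125

Derivation:
Step 0: x=[4.0000 10.0000 17.0000] v=[0.0000 -2.0000 0.0000]
Step 1: x=[4.5000 9.2500 16.7500] v=[1.0000 -1.5000 -0.5000]
Step 2: x=[5.0625 9.1875 16.1250] v=[1.1250 -0.1250 -1.2500]
Step 3: x=[5.3907 9.8282 15.2656] v=[0.6563 1.2813 -1.7188]
Max displacement = 2.8125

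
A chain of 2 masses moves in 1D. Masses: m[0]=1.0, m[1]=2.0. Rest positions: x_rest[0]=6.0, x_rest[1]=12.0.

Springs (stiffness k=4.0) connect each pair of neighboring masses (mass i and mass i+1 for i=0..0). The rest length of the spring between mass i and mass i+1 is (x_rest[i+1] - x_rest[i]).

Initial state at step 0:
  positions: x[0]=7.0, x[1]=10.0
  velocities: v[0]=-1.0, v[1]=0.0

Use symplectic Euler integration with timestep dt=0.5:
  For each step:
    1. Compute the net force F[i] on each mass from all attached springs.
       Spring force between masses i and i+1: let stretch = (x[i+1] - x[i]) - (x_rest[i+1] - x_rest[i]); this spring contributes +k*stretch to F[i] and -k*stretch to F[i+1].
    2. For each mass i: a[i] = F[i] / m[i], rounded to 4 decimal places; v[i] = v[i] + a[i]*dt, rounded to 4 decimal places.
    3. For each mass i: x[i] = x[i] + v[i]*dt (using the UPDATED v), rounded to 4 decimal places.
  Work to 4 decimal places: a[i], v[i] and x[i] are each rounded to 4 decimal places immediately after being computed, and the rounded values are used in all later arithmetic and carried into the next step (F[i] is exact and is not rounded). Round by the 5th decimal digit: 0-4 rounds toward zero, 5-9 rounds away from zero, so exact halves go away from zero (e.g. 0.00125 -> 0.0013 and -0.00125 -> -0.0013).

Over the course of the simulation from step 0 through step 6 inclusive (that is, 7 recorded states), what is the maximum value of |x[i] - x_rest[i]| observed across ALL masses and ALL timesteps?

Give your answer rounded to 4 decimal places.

Answer: 4.0000

Derivation:
Step 0: x=[7.0000 10.0000] v=[-1.0000 0.0000]
Step 1: x=[3.5000 11.5000] v=[-7.0000 3.0000]
Step 2: x=[2.0000 12.0000] v=[-3.0000 1.0000]
Step 3: x=[4.5000 10.5000] v=[5.0000 -3.0000]
Step 4: x=[7.0000 9.0000] v=[5.0000 -3.0000]
Step 5: x=[5.5000 9.5000] v=[-3.0000 1.0000]
Step 6: x=[2.0000 11.0000] v=[-7.0000 3.0000]
Max displacement = 4.0000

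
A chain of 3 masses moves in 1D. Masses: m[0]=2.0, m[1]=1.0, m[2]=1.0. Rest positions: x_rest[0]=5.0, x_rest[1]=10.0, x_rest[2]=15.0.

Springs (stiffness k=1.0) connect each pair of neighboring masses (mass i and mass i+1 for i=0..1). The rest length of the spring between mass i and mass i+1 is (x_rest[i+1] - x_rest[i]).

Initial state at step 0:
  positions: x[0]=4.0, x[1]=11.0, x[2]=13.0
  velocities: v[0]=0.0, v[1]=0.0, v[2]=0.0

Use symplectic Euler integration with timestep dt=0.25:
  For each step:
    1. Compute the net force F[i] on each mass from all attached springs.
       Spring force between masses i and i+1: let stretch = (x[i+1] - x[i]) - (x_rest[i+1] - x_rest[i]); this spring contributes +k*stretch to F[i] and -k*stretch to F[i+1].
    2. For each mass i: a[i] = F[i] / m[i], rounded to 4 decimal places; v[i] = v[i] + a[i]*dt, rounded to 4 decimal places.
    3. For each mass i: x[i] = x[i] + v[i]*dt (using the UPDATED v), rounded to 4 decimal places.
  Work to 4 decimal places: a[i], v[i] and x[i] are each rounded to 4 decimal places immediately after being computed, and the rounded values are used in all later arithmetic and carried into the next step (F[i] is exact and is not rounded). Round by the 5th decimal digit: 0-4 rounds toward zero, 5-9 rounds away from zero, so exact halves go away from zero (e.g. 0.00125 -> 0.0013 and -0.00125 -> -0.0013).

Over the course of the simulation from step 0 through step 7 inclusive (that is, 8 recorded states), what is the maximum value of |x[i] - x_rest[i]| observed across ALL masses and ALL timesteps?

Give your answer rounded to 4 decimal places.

Answer: 2.6041

Derivation:
Step 0: x=[4.0000 11.0000 13.0000] v=[0.0000 0.0000 0.0000]
Step 1: x=[4.0625 10.6875 13.1875] v=[0.2500 -1.2500 0.7500]
Step 2: x=[4.1758 10.1172 13.5313] v=[0.4531 -2.2813 1.3750]
Step 3: x=[4.3185 9.3889 13.9742] v=[0.5708 -2.9131 1.7715]
Step 4: x=[4.4634 8.6303 14.4430] v=[0.5796 -3.0344 1.8752]
Step 5: x=[4.5823 7.9746 14.8610] v=[0.4755 -2.6230 1.6720]
Step 6: x=[4.6509 7.5372 15.1611] v=[0.2745 -1.7495 1.2004]
Step 7: x=[4.6535 7.3959 15.2972] v=[0.0103 -0.5651 0.5444]
Max displacement = 2.6041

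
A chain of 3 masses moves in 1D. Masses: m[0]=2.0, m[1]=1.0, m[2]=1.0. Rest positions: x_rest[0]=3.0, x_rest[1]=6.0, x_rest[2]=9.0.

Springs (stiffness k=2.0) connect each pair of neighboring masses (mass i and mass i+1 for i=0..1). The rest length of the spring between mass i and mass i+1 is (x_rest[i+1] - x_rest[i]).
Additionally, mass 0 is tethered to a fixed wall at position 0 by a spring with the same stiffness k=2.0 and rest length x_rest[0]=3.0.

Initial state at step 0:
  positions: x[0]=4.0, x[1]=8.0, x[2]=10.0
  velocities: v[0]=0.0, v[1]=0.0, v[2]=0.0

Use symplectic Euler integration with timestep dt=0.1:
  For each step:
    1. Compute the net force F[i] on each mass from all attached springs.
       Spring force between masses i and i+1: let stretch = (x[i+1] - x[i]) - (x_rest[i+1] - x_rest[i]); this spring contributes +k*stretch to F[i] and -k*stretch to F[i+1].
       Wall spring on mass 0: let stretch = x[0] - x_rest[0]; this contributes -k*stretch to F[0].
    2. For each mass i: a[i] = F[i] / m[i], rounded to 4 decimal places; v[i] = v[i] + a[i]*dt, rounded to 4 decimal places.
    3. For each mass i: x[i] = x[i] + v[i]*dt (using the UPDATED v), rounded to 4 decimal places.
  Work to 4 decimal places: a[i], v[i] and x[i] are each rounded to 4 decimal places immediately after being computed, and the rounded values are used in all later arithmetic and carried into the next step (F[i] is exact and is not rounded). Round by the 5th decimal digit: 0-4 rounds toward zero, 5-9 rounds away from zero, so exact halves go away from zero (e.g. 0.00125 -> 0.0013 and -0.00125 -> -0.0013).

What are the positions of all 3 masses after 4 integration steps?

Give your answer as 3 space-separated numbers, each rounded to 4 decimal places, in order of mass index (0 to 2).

Answer: 3.9942 7.6292 10.1825

Derivation:
Step 0: x=[4.0000 8.0000 10.0000] v=[0.0000 0.0000 0.0000]
Step 1: x=[4.0000 7.9600 10.0200] v=[0.0000 -0.4000 0.2000]
Step 2: x=[3.9996 7.8820 10.0588] v=[-0.0040 -0.7800 0.3880]
Step 3: x=[3.9980 7.7699 10.1141] v=[-0.0157 -1.1211 0.5526]
Step 4: x=[3.9942 7.6292 10.1825] v=[-0.0383 -1.4066 0.6838]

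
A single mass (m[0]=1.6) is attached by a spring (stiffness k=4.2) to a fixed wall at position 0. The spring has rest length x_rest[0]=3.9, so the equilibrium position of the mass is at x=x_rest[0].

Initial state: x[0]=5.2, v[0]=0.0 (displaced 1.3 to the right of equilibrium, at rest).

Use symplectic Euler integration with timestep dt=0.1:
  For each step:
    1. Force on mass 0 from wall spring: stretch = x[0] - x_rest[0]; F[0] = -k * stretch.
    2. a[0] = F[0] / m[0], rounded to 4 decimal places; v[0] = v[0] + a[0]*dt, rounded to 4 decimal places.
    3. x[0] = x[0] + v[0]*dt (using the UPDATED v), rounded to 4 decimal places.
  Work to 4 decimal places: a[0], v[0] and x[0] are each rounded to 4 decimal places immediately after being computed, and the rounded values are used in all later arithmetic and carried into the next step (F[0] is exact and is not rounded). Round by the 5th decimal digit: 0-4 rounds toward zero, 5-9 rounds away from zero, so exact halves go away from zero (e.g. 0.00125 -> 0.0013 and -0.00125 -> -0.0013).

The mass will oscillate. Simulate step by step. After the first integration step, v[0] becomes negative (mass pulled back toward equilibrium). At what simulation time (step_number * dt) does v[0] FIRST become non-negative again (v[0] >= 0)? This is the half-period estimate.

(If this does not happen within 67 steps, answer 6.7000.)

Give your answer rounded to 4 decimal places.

Step 0: x=[5.2000] v=[0.0000]
Step 1: x=[5.1659] v=[-0.3413]
Step 2: x=[5.0985] v=[-0.6736]
Step 3: x=[4.9997] v=[-0.9882]
Step 4: x=[4.8720] v=[-1.2769]
Step 5: x=[4.7188] v=[-1.5321]
Step 6: x=[4.5441] v=[-1.7470]
Step 7: x=[4.3525] v=[-1.9161]
Step 8: x=[4.1490] v=[-2.0349]
Step 9: x=[3.9390] v=[-2.1003]
Step 10: x=[3.7280] v=[-2.1105]
Step 11: x=[3.5215] v=[-2.0654]
Step 12: x=[3.3249] v=[-1.9660]
Step 13: x=[3.1434] v=[-1.8150]
Step 14: x=[2.9818] v=[-1.6164]
Step 15: x=[2.8443] v=[-1.3754]
Step 16: x=[2.7345] v=[-1.0983]
Step 17: x=[2.6553] v=[-0.7924]
Step 18: x=[2.6087] v=[-0.4657]
Step 19: x=[2.5960] v=[-0.1267]
Step 20: x=[2.6176] v=[0.2156]
First v>=0 after going negative at step 20, time=2.0000

Answer: 2.0000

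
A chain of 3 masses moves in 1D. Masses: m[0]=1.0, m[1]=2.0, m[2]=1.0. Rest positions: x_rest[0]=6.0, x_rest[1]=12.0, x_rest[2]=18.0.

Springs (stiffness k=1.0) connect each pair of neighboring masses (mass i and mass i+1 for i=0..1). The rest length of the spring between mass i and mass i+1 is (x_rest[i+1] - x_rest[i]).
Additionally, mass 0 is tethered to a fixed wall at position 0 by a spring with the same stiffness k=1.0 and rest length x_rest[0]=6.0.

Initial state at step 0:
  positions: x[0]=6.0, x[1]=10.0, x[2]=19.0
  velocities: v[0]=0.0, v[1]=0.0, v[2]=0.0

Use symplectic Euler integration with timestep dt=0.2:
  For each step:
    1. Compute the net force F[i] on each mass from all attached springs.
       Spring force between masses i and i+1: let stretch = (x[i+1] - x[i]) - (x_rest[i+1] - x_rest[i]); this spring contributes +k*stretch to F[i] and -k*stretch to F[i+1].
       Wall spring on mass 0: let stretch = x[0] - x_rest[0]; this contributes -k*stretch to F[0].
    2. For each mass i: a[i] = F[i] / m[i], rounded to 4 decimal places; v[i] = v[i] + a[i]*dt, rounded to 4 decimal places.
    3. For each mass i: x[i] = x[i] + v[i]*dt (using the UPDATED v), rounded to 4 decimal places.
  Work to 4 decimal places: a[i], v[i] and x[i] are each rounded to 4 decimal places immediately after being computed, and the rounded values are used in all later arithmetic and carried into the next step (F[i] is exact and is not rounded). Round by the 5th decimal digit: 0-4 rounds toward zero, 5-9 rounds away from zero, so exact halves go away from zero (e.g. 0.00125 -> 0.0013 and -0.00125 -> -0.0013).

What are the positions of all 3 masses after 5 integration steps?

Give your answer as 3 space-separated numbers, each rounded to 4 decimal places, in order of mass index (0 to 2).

Step 0: x=[6.0000 10.0000 19.0000] v=[0.0000 0.0000 0.0000]
Step 1: x=[5.9200 10.1000 18.8800] v=[-0.4000 0.5000 -0.6000]
Step 2: x=[5.7704 10.2920 18.6488] v=[-0.7480 0.9600 -1.1560]
Step 3: x=[5.5708 10.5607 18.3233] v=[-0.9978 1.3435 -1.6274]
Step 4: x=[5.3480 10.8849 17.9273] v=[-1.1140 1.6208 -1.9799]
Step 5: x=[5.1328 11.2392 17.4896] v=[-1.0762 1.7714 -2.1884]

Answer: 5.1328 11.2392 17.4896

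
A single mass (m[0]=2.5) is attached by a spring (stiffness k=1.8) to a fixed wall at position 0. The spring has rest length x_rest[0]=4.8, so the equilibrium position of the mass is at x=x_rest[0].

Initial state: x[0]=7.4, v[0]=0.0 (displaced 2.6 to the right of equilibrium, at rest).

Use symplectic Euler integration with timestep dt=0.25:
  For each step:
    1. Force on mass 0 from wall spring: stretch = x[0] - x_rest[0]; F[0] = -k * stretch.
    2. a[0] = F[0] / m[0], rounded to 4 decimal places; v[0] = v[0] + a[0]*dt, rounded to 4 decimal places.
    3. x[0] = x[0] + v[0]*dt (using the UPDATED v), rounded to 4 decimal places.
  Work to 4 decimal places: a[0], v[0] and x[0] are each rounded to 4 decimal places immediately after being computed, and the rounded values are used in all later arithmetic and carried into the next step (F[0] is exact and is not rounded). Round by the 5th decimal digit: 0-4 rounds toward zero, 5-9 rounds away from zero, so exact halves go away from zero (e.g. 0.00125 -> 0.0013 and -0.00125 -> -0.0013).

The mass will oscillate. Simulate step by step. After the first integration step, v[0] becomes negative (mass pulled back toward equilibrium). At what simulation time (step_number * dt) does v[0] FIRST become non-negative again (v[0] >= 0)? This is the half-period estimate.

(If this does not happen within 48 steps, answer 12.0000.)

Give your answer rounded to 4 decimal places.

Answer: 3.7500

Derivation:
Step 0: x=[7.4000] v=[0.0000]
Step 1: x=[7.2830] v=[-0.4680]
Step 2: x=[7.0543] v=[-0.9150]
Step 3: x=[6.7241] v=[-1.3208]
Step 4: x=[6.3073] v=[-1.6672]
Step 5: x=[5.8227] v=[-1.9385]
Step 6: x=[5.2921] v=[-2.1226]
Step 7: x=[4.7393] v=[-2.2112]
Step 8: x=[4.1892] v=[-2.2003]
Step 9: x=[3.6666] v=[-2.0904]
Step 10: x=[3.1950] v=[-1.8864]
Step 11: x=[2.7956] v=[-1.5975]
Step 12: x=[2.4864] v=[-1.2367]
Step 13: x=[2.2813] v=[-0.8203]
Step 14: x=[2.1896] v=[-0.3669]
Step 15: x=[2.2154] v=[0.1030]
First v>=0 after going negative at step 15, time=3.7500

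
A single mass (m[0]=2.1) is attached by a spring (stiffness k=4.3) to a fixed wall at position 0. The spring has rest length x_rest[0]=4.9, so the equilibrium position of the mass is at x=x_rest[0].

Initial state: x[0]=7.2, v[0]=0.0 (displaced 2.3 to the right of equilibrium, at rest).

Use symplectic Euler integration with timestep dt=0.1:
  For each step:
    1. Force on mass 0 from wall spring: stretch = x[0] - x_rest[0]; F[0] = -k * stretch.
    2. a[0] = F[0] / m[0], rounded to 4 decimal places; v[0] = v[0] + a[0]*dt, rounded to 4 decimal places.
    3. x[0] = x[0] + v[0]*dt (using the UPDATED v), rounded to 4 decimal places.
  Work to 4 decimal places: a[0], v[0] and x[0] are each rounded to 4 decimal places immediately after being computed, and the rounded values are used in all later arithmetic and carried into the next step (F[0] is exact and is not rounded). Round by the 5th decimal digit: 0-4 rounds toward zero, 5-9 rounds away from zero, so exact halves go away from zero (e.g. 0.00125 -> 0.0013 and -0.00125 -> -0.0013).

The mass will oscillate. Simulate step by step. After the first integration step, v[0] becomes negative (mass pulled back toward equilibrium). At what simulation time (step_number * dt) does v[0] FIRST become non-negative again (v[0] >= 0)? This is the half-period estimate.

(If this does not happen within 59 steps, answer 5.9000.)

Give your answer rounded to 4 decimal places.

Step 0: x=[7.2000] v=[0.0000]
Step 1: x=[7.1529] v=[-0.4710]
Step 2: x=[7.0597] v=[-0.9323]
Step 3: x=[6.9223] v=[-1.3745]
Step 4: x=[6.7434] v=[-1.7886]
Step 5: x=[6.5268] v=[-2.1661]
Step 6: x=[6.2769] v=[-2.4992]
Step 7: x=[5.9988] v=[-2.7811]
Step 8: x=[5.6982] v=[-3.0061]
Step 9: x=[5.3813] v=[-3.1695]
Step 10: x=[5.0545] v=[-3.2681]
Step 11: x=[4.7245] v=[-3.2997]
Step 12: x=[4.3981] v=[-3.2638]
Step 13: x=[4.0820] v=[-3.1610]
Step 14: x=[3.7827] v=[-2.9935]
Step 15: x=[3.5062] v=[-2.7647]
Step 16: x=[3.2583] v=[-2.4793]
Step 17: x=[3.0440] v=[-2.1431]
Step 18: x=[2.8677] v=[-1.7631]
Step 19: x=[2.7330] v=[-1.3470]
Step 20: x=[2.6427] v=[-0.9033]
Step 21: x=[2.5986] v=[-0.4411]
Step 22: x=[2.6016] v=[0.0301]
First v>=0 after going negative at step 22, time=2.2000

Answer: 2.2000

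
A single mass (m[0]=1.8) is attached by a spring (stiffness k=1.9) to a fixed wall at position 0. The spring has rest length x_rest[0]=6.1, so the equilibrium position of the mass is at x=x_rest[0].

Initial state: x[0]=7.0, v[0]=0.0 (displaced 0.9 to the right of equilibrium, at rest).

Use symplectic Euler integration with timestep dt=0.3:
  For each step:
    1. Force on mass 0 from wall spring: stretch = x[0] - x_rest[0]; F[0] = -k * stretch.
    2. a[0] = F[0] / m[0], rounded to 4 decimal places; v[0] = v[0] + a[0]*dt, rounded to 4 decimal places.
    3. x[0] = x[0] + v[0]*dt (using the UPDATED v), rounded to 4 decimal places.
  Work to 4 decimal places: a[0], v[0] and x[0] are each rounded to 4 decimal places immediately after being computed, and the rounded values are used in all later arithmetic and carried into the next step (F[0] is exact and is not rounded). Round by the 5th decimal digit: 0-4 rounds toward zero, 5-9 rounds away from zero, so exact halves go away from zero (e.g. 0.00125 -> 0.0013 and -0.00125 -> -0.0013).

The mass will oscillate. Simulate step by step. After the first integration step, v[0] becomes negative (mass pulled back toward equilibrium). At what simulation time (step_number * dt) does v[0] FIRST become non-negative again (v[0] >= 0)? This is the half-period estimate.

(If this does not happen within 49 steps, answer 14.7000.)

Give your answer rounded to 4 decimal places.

Step 0: x=[7.0000] v=[0.0000]
Step 1: x=[6.9145] v=[-0.2850]
Step 2: x=[6.7516] v=[-0.5429]
Step 3: x=[6.5268] v=[-0.7492]
Step 4: x=[6.2615] v=[-0.8844]
Step 5: x=[5.9808] v=[-0.9356]
Step 6: x=[5.7114] v=[-0.8979]
Step 7: x=[5.4790] v=[-0.7748]
Step 8: x=[5.3055] v=[-0.5782]
Step 9: x=[5.2075] v=[-0.3266]
Step 10: x=[5.1943] v=[-0.0440]
Step 11: x=[5.2671] v=[0.2428]
First v>=0 after going negative at step 11, time=3.3000

Answer: 3.3000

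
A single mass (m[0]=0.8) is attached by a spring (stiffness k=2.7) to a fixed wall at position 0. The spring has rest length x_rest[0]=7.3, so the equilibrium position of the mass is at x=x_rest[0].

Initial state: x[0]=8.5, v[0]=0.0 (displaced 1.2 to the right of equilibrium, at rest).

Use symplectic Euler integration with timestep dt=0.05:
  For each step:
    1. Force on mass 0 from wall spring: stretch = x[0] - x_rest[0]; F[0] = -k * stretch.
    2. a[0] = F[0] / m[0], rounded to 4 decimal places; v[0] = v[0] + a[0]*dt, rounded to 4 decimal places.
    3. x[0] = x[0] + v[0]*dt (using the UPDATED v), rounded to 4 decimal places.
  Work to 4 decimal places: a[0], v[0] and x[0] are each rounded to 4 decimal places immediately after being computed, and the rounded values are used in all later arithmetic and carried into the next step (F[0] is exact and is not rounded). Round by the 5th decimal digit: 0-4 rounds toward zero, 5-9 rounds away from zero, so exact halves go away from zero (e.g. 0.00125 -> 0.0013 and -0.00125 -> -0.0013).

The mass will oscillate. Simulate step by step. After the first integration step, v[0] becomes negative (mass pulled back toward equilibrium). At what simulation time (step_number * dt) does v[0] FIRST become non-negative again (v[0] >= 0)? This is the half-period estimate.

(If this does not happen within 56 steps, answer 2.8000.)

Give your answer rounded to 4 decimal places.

Step 0: x=[8.5000] v=[0.0000]
Step 1: x=[8.4899] v=[-0.2025]
Step 2: x=[8.4697] v=[-0.4033]
Step 3: x=[8.4397] v=[-0.6007]
Step 4: x=[8.4001] v=[-0.7930]
Step 5: x=[8.3512] v=[-0.9786]
Step 6: x=[8.2934] v=[-1.1560]
Step 7: x=[8.2272] v=[-1.3236]
Step 8: x=[8.1532] v=[-1.4801]
Step 9: x=[8.0720] v=[-1.6241]
Step 10: x=[7.9843] v=[-1.7544]
Step 11: x=[7.8908] v=[-1.8699]
Step 12: x=[7.7923] v=[-1.9696]
Step 13: x=[7.6897] v=[-2.0527]
Step 14: x=[7.5838] v=[-2.1185]
Step 15: x=[7.4755] v=[-2.1664]
Step 16: x=[7.3657] v=[-2.1960]
Step 17: x=[7.2553] v=[-2.2071]
Step 18: x=[7.1453] v=[-2.1996]
Step 19: x=[7.0366] v=[-2.1735]
Step 20: x=[6.9301] v=[-2.1291]
Step 21: x=[6.8268] v=[-2.0667]
Step 22: x=[6.7275] v=[-1.9868]
Step 23: x=[6.6330] v=[-1.8902]
Step 24: x=[6.5441] v=[-1.7776]
Step 25: x=[6.4616] v=[-1.6500]
Step 26: x=[6.3862] v=[-1.5085]
Step 27: x=[6.3185] v=[-1.3543]
Step 28: x=[6.2591] v=[-1.1887]
Step 29: x=[6.2084] v=[-1.0131]
Step 30: x=[6.1670] v=[-0.8289]
Step 31: x=[6.1351] v=[-0.6377]
Step 32: x=[6.1130] v=[-0.4411]
Step 33: x=[6.1010] v=[-0.2408]
Step 34: x=[6.0991] v=[-0.0385]
Step 35: x=[6.1073] v=[0.1642]
First v>=0 after going negative at step 35, time=1.7500

Answer: 1.7500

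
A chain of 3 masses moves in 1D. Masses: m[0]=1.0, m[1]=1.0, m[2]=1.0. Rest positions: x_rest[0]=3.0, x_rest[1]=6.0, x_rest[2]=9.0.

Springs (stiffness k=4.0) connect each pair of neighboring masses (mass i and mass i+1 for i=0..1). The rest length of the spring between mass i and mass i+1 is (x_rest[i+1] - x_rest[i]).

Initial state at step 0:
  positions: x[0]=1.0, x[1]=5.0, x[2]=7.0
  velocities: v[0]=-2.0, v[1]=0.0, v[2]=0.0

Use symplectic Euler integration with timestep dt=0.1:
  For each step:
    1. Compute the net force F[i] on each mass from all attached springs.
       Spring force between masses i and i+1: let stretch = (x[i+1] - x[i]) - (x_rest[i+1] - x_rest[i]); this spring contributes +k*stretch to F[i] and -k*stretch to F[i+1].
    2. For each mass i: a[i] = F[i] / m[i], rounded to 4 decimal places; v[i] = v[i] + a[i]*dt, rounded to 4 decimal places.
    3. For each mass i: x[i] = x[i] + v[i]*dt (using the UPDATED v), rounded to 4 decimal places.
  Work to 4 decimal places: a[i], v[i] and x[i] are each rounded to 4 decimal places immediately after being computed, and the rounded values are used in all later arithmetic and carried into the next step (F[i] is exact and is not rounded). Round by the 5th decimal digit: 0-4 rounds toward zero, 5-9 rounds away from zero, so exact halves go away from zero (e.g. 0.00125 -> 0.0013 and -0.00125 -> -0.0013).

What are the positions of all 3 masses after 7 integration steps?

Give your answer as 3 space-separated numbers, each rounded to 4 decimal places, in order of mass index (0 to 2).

Step 0: x=[1.0000 5.0000 7.0000] v=[-2.0000 0.0000 0.0000]
Step 1: x=[0.8400 4.9200 7.0400] v=[-1.6000 -0.8000 0.4000]
Step 2: x=[0.7232 4.7616 7.1152] v=[-1.1680 -1.5840 0.7520]
Step 3: x=[0.6479 4.5358 7.2163] v=[-0.7526 -2.2579 1.0106]
Step 4: x=[0.6082 4.2617 7.3301] v=[-0.3974 -2.7409 1.1384]
Step 5: x=[0.5946 3.9642 7.4412] v=[-0.1360 -2.9749 1.1110]
Step 6: x=[0.5958 3.6710 7.5332] v=[0.0118 -2.9319 0.9202]
Step 7: x=[0.6000 3.4093 7.5907] v=[0.0419 -2.6171 0.5753]

Answer: 0.6000 3.4093 7.5907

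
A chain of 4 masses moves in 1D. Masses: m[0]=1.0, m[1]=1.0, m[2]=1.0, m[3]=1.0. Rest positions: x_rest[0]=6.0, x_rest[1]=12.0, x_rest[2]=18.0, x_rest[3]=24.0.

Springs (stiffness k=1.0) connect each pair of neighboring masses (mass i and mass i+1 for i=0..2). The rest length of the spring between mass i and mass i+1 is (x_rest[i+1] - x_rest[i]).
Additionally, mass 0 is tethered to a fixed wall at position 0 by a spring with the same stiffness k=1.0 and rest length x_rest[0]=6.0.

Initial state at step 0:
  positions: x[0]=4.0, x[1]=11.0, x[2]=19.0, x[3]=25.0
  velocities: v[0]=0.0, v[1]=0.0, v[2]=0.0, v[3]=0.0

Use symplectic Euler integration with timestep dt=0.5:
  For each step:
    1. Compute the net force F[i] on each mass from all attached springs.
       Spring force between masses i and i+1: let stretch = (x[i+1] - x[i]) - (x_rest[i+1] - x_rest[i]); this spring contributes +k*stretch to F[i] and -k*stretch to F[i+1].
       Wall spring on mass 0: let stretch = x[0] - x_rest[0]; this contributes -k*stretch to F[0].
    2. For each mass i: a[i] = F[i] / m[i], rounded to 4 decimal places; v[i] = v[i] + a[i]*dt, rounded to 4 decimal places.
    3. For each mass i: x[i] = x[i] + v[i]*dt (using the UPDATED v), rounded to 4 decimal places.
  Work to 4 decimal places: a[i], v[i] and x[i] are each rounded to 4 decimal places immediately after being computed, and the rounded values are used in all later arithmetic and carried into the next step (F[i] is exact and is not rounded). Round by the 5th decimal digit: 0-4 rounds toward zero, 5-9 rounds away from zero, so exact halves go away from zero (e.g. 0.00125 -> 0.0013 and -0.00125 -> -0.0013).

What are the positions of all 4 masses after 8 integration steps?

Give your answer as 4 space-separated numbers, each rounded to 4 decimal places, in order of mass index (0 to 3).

Step 0: x=[4.0000 11.0000 19.0000 25.0000] v=[0.0000 0.0000 0.0000 0.0000]
Step 1: x=[4.7500 11.2500 18.5000 25.0000] v=[1.5000 0.5000 -1.0000 0.0000]
Step 2: x=[5.9375 11.6875 17.8125 24.8750] v=[2.3750 0.8750 -1.3750 -0.2500]
Step 3: x=[7.0782 12.2188 17.3594 24.4844] v=[2.2813 1.0625 -0.9063 -0.7813]
Step 4: x=[7.7345 12.7501 17.4024 23.8125] v=[1.3125 1.0625 0.0859 -1.3438]
Step 5: x=[7.7110 13.1906 17.8848 23.0381] v=[-0.0470 0.8809 0.9648 -1.5489]
Step 6: x=[7.1297 13.4347 18.4820 22.4753] v=[-1.1627 0.4882 1.1944 -1.1256]
Step 7: x=[6.3422 13.3644 18.8157 22.4142] v=[-1.5751 -0.1407 0.6674 -0.1223]
Step 8: x=[5.7247 12.9013 18.6862 22.9535] v=[-1.2351 -0.9262 -0.2590 1.0785]

Answer: 5.7247 12.9013 18.6862 22.9535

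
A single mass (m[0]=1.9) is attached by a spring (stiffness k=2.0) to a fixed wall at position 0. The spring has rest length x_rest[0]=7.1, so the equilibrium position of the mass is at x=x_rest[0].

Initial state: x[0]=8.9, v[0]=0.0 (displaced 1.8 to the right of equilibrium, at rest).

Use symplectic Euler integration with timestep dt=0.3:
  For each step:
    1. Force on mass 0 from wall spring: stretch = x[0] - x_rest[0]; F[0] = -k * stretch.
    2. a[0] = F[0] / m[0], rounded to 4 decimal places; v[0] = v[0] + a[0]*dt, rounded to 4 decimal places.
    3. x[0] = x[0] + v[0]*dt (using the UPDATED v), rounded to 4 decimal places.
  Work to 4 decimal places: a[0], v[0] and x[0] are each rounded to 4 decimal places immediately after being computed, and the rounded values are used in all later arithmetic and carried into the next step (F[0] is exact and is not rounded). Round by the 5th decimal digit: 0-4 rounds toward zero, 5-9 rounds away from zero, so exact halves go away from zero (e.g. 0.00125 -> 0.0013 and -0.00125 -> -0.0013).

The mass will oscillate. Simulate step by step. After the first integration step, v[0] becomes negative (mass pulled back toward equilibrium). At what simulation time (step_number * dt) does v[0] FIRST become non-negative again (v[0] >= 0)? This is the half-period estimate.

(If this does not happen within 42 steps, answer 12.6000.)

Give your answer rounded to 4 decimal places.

Answer: 3.3000

Derivation:
Step 0: x=[8.9000] v=[0.0000]
Step 1: x=[8.7295] v=[-0.5684]
Step 2: x=[8.4046] v=[-1.0830]
Step 3: x=[7.9561] v=[-1.4950]
Step 4: x=[7.4265] v=[-1.7654]
Step 5: x=[6.8660] v=[-1.8685]
Step 6: x=[6.3276] v=[-1.7946]
Step 7: x=[5.8624] v=[-1.5507]
Step 8: x=[5.5144] v=[-1.1599]
Step 9: x=[5.3166] v=[-0.6592]
Step 10: x=[5.2878] v=[-0.0960]
Step 11: x=[5.4307] v=[0.4763]
First v>=0 after going negative at step 11, time=3.3000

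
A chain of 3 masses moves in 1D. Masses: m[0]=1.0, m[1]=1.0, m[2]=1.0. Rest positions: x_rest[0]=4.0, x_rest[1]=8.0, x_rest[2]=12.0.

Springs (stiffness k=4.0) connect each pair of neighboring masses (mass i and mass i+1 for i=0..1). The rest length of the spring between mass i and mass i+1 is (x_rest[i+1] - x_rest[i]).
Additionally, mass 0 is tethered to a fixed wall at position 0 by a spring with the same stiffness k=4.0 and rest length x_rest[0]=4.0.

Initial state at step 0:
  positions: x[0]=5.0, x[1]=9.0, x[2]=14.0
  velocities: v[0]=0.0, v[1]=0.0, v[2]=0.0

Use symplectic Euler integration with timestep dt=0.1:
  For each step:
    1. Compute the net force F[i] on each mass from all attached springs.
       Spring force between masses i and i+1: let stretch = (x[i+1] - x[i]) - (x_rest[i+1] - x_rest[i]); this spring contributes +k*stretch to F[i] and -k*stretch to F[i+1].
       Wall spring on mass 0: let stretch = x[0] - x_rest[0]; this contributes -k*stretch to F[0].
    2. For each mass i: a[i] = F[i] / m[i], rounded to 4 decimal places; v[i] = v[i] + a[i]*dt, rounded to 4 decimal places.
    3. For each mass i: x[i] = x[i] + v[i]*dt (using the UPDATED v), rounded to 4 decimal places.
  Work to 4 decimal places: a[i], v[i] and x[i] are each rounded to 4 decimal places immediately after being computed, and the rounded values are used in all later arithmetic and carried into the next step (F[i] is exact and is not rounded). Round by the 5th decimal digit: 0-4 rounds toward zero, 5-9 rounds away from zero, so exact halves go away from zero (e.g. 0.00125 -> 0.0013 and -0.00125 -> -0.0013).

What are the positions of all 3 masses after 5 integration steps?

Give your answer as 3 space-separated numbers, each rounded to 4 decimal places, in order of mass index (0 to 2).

Step 0: x=[5.0000 9.0000 14.0000] v=[0.0000 0.0000 0.0000]
Step 1: x=[4.9600 9.0400 13.9600] v=[-0.4000 0.4000 -0.4000]
Step 2: x=[4.8848 9.1136 13.8832] v=[-0.7520 0.7360 -0.7680]
Step 3: x=[4.7834 9.2088 13.7756] v=[-1.0144 0.9523 -1.0758]
Step 4: x=[4.6676 9.3097 13.6454] v=[-1.1576 1.0089 -1.3025]
Step 5: x=[4.5508 9.3983 13.5017] v=[-1.1678 0.8863 -1.4368]

Answer: 4.5508 9.3983 13.5017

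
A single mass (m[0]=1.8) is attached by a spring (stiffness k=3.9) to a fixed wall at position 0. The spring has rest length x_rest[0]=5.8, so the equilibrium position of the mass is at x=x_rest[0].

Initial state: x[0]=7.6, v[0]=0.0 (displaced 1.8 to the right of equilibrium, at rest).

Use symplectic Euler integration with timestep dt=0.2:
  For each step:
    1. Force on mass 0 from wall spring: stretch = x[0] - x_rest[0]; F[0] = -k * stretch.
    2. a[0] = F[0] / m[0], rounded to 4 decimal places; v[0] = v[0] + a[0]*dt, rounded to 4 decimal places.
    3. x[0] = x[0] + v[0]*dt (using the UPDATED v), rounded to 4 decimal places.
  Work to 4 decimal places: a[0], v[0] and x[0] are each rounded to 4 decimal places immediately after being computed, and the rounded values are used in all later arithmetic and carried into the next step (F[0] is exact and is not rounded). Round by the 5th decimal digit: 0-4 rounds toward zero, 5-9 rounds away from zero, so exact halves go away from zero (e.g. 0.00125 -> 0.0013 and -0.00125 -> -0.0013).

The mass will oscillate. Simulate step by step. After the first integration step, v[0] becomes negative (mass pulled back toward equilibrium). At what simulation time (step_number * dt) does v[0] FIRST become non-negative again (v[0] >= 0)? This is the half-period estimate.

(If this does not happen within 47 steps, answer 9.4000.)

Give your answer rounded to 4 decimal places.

Answer: 2.2000

Derivation:
Step 0: x=[7.6000] v=[0.0000]
Step 1: x=[7.4440] v=[-0.7800]
Step 2: x=[7.1455] v=[-1.4924]
Step 3: x=[6.7304] v=[-2.0755]
Step 4: x=[6.2347] v=[-2.4787]
Step 5: x=[5.7013] v=[-2.6671]
Step 6: x=[5.1764] v=[-2.6243]
Step 7: x=[4.7056] v=[-2.3541]
Step 8: x=[4.3296] v=[-1.8799]
Step 9: x=[4.0811] v=[-1.2427]
Step 10: x=[3.9815] v=[-0.4978]
Step 11: x=[4.0395] v=[0.2902]
First v>=0 after going negative at step 11, time=2.2000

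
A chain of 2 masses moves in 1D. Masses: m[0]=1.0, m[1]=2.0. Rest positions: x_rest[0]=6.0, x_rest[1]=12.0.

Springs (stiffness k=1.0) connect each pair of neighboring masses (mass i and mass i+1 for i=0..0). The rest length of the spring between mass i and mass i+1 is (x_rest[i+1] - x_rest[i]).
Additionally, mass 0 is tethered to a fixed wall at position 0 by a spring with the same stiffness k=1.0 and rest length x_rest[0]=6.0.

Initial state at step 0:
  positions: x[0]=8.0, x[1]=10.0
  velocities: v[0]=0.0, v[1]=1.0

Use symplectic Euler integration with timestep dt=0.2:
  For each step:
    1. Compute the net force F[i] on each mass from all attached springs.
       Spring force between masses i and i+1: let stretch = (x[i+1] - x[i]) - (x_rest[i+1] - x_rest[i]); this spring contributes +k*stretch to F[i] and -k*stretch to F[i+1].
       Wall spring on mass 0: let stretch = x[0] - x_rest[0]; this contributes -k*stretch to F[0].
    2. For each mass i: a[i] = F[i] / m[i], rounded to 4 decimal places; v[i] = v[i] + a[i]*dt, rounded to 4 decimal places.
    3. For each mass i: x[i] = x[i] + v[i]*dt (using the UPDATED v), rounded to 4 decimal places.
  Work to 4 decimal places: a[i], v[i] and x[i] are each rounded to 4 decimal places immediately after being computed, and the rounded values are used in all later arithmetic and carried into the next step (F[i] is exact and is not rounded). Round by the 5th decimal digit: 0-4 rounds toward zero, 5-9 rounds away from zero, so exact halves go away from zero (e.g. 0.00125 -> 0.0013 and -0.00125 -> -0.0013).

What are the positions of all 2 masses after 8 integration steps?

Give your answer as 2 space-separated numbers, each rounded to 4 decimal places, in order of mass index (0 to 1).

Answer: 3.6989 13.0955

Derivation:
Step 0: x=[8.0000 10.0000] v=[0.0000 1.0000]
Step 1: x=[7.7600 10.2800] v=[-1.2000 1.4000]
Step 2: x=[7.3104 10.6296] v=[-2.2480 1.7480]
Step 3: x=[6.7012 11.0328] v=[-3.0462 2.0161]
Step 4: x=[5.9972 11.4694] v=[-3.5201 2.1829]
Step 5: x=[5.2722 11.9165] v=[-3.6251 2.2357]
Step 6: x=[4.6021 12.3508] v=[-3.3507 2.1713]
Step 7: x=[4.0578 12.7501] v=[-2.7214 1.9964]
Step 8: x=[3.6989 13.0955] v=[-1.7945 1.7272]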